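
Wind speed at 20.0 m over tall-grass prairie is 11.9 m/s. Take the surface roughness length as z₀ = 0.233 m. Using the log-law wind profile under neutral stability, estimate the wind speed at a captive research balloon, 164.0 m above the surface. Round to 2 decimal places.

17.52 m/s

Log law: V(z) ∝ ln(z/z₀), so V₂/V₁ = ln(z₂/z₀) / ln(z₁/z₀).
ln(164.0/0.233) = 6.5566, ln(20.0/0.233) = 4.4524
V₂ = 11.9 × 6.5566/4.4524 = 11.9 × 1.4726 = 17.5237 m/s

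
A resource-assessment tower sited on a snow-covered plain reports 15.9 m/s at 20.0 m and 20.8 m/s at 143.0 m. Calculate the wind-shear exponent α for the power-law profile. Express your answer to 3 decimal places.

Power law: V₂/V₁ = (z₂/z₁)^α ⇒ α = ln(V₂/V₁) / ln(z₂/z₁)
α = ln(20.8/15.9) / ln(143.0/20.0) = ln(1.3082) / ln(7.1500)
  = 0.26863 / 1.96711 = 0.13656

α ≈ 0.137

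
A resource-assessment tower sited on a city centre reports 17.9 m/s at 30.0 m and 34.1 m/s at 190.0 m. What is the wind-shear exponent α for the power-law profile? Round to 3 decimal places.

Power law: V₂/V₁ = (z₂/z₁)^α ⇒ α = ln(V₂/V₁) / ln(z₂/z₁)
α = ln(34.1/17.9) / ln(190.0/30.0) = ln(1.9050) / ln(6.3333)
  = 0.64450 / 1.84583 = 0.34916

α ≈ 0.349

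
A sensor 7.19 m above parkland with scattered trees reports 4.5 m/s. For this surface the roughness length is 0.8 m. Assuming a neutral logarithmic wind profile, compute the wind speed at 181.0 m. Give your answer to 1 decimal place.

11.1 m/s

Log law: V(z) ∝ ln(z/z₀), so V₂/V₁ = ln(z₂/z₀) / ln(z₁/z₀).
ln(181.0/0.8) = 5.4216, ln(7.19/0.8) = 2.1958
V₂ = 4.5 × 5.4216/2.1958 = 4.5 × 2.4691 = 11.1108 m/s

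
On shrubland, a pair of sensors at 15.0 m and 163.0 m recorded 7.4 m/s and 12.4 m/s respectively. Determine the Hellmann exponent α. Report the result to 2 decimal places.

α ≈ 0.22

Power law: V₂/V₁ = (z₂/z₁)^α ⇒ α = ln(V₂/V₁) / ln(z₂/z₁)
α = ln(12.4/7.4) / ln(163.0/15.0) = ln(1.6757) / ln(10.8667)
  = 0.51622 / 2.38570 = 0.21638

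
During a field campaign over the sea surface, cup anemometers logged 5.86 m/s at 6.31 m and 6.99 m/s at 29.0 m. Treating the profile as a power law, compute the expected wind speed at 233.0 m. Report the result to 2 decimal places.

First find α: α = ln(V₂/V₁)/ln(z₂/z₁) = ln(6.99/5.86)/ln(29.0/6.31) = 0.17633/1.52516 = 0.1156
Extrapolate from 29.0 m to 233.0 m: V₃ = 6.99 × (233.0/29.0)^0.1156 = 6.99 × 1.2724 = 8.8941 m/s

8.89 m/s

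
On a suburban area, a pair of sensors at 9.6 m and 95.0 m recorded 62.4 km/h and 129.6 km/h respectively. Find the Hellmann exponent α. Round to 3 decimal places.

α ≈ 0.319

Power law: V₂/V₁ = (z₂/z₁)^α ⇒ α = ln(V₂/V₁) / ln(z₂/z₁)
α = ln(129.6/62.4) / ln(95.0/9.6) = ln(2.0769) / ln(9.8958)
  = 0.73089 / 2.29211 = 0.31887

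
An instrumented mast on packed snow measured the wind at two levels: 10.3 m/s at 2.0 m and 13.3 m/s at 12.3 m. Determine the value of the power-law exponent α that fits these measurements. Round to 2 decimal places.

α ≈ 0.14

Power law: V₂/V₁ = (z₂/z₁)^α ⇒ α = ln(V₂/V₁) / ln(z₂/z₁)
α = ln(13.3/10.3) / ln(12.3/2.0) = ln(1.2913) / ln(6.1500)
  = 0.25562 / 1.81645 = 0.14072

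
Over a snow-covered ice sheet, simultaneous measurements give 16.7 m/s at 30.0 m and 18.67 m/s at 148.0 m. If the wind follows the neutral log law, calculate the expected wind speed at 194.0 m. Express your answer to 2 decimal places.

19.00 m/s

Log law: V ∝ ln(z/z₀). From the pair, with r = V₁/V₂ = 0.89448,
ln z₀ = (ln z₁ − r·ln z₂)/(1 − r) = (3.4012 − 0.89448×4.9972)/0.10552 = -10.1285 → z₀ = 0.00003993 m
V₃ = V₁ · ln(z₃/z₀)/ln(z₁/z₀) = 16.7 × 15.3963/13.5297 = 19.0041 m/s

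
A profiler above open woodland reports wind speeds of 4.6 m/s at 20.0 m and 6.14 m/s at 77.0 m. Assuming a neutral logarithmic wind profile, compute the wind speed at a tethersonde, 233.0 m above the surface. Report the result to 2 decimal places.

Log law: V ∝ ln(z/z₀). From the pair, with r = V₁/V₂ = 0.74919,
ln z₀ = (ln z₁ − r·ln z₂)/(1 − r) = (2.9957 − 0.74919×4.3438)/0.25081 = -1.0310 → z₀ = 0.3567 m
V₃ = V₁ · ln(z₃/z₀)/ln(z₁/z₀) = 4.6 × 6.4820/4.0267 = 7.4049 m/s

7.40 m/s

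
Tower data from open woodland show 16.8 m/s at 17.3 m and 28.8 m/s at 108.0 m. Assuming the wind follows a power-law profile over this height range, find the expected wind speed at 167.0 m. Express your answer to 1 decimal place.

First find α: α = ln(V₂/V₁)/ln(z₂/z₁) = ln(28.8/16.8)/ln(108.0/17.3) = 0.53900/1.83142 = 0.2943
Extrapolate from 108.0 m to 167.0 m: V₃ = 28.8 × (167.0/108.0)^0.2943 = 28.8 × 1.1369 = 32.7418 m/s

32.7 m/s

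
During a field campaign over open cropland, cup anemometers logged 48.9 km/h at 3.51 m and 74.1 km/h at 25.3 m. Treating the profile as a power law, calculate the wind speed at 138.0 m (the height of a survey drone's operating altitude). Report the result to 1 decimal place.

105.9 km/h

First find α: α = ln(V₂/V₁)/ln(z₂/z₁) = ln(74.1/48.9)/ln(25.3/3.51) = 0.41564/1.97519 = 0.2104
Extrapolate from 25.3 m to 138.0 m: V₃ = 74.1 × (138.0/25.3)^0.2104 = 74.1 × 1.4290 = 105.8898 km/h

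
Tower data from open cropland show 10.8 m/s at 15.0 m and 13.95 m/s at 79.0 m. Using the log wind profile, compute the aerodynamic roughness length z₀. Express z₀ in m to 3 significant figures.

Log law: V(z) ∝ ln(z/z₀). With r = V₁/V₂ = 10.8/13.95 = 0.77419,
r · ln(z₂/z₀) = ln(z₁/z₀) ⇒ ln z₀ = (ln z₁ − r·ln z₂)/(1 − r)
ln z₀ = (2.70805 − 0.77419×4.36945) / 0.22581 = -2.9882
z₀ = exp(-2.9882) = 0.05038 m

z₀ ≈ 0.0504 m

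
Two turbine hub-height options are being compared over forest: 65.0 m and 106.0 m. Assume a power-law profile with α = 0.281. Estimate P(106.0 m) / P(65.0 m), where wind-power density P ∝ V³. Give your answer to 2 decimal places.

Speed ratio: V_B/V_A = (z_B/z_A)^α = (106.0/65.0)^0.281 = (1.6308)^0.281 = 1.14731
Power-density ratio: P_B/P_A = (V_B/V_A)³ = (1.14731)³ = 1.51024

1.51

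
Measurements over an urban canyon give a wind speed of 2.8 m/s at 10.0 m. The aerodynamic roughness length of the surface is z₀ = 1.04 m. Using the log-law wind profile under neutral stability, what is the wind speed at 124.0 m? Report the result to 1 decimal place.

Log law: V(z) ∝ ln(z/z₀), so V₂/V₁ = ln(z₂/z₀) / ln(z₁/z₀).
ln(124.0/1.04) = 4.7811, ln(10.0/1.04) = 2.2634
V₂ = 2.8 × 4.7811/2.2634 = 2.8 × 2.1124 = 5.9146 m/s

5.9 m/s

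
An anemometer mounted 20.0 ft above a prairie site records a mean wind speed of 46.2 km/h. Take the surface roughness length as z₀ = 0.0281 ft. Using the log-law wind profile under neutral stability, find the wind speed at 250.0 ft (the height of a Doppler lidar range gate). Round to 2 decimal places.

63.97 km/h

Log law: V(z) ∝ ln(z/z₀), so V₂/V₁ = ln(z₂/z₀) / ln(z₁/z₀).
ln(250.0/0.0281) = 9.0934, ln(20.0/0.0281) = 6.5677
V₂ = 46.2 × 9.0934/6.5677 = 46.2 × 1.3846 = 63.9670 km/h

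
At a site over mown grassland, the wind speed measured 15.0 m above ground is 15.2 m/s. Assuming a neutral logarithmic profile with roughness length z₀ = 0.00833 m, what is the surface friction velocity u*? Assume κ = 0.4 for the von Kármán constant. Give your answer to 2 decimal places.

u* ≈ 0.81 m/s

Log law: V(z) = (u*/κ) · ln(z/z₀) ⇒ u* = κ · V / ln(z/z₀)
u* = 0.4 × 15.2 / ln(15.0/0.00833) = 0.4 × 15.2 / 7.4959
   = 6.0800 / 7.4959 = 0.8111 m/s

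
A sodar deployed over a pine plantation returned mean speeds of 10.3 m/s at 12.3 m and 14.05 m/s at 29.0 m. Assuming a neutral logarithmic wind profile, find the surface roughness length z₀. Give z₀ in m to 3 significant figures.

z₀ ≈ 1.17 m

Log law: V(z) ∝ ln(z/z₀). With r = V₁/V₂ = 10.3/14.05 = 0.73310,
r · ln(z₂/z₀) = ln(z₁/z₀) ⇒ ln z₀ = (ln z₁ − r·ln z₂)/(1 − r)
ln z₀ = (2.50960 − 0.73310×3.36730) / 0.26690 = 0.1538
z₀ = exp(0.1538) = 1.166 m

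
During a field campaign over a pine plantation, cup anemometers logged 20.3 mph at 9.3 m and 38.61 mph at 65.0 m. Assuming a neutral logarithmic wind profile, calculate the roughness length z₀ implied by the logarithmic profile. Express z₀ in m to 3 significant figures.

z₀ ≈ 1.08 m

Log law: V(z) ∝ ln(z/z₀). With r = V₁/V₂ = 20.3/38.61 = 0.52577,
r · ln(z₂/z₀) = ln(z₁/z₀) ⇒ ln z₀ = (ln z₁ − r·ln z₂)/(1 − r)
ln z₀ = (2.23001 − 0.52577×4.17439) / 0.47423 = 0.0743
z₀ = exp(0.0743) = 1.077 m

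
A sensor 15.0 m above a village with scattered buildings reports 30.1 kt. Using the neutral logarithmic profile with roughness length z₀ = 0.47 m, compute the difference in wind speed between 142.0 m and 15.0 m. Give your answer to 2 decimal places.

Log law: V₂ = V₁ · ln(z₂/z₀)/ln(z₁/z₀) = 30.1 × 5.7108/3.4631 = 49.6370 kt
ΔV = 49.6370 − 30.1 = 19.5370 kt

19.54 kt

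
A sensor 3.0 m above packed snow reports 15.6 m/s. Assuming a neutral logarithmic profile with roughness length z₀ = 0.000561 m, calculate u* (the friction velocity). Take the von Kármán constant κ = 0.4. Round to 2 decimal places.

u* ≈ 0.73 m/s

Log law: V(z) = (u*/κ) · ln(z/z₀) ⇒ u* = κ · V / ln(z/z₀)
u* = 0.4 × 15.6 / ln(3.0/0.000561) = 0.4 × 15.6 / 8.5844
   = 6.2400 / 8.5844 = 0.7269 m/s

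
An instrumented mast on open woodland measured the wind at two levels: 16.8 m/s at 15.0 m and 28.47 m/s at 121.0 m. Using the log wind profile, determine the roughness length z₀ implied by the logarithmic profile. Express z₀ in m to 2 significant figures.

Log law: V(z) ∝ ln(z/z₀). With r = V₁/V₂ = 16.8/28.47 = 0.59009,
r · ln(z₂/z₀) = ln(z₁/z₀) ⇒ ln z₀ = (ln z₁ − r·ln z₂)/(1 − r)
ln z₀ = (2.70805 − 0.59009×4.79579) / 0.40991 = -0.2974
z₀ = exp(-0.2974) = 0.7427 m

z₀ ≈ 0.74 m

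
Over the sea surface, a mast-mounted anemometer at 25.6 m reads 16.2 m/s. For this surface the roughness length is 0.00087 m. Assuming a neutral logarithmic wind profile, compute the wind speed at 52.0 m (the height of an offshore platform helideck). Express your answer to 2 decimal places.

Log law: V(z) ∝ ln(z/z₀), so V₂/V₁ = ln(z₂/z₀) / ln(z₁/z₀).
ln(52.0/0.00087) = 10.9983, ln(25.6/0.00087) = 10.2896
V₂ = 16.2 × 10.9983/10.2896 = 16.2 × 1.0689 = 17.3157 m/s

17.32 m/s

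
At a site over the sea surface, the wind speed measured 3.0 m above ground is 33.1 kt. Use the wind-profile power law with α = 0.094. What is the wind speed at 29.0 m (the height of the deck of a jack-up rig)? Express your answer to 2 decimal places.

Power-law profile: V₂ = V₁ · (z₂/z₁)^α
V₂ = 33.1 × (29.0/3.0)^0.094 = 33.1 × (9.6667)^0.094
    = 33.1 × 1.2377 = 40.9679 kt

40.97 kt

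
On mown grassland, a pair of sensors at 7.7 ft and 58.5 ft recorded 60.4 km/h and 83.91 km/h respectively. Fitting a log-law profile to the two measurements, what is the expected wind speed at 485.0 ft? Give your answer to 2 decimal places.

Log law: V ∝ ln(z/z₀). From the pair, with r = V₁/V₂ = 0.71982,
ln z₀ = (ln z₁ − r·ln z₂)/(1 − r) = (2.0412 − 0.71982×4.0690)/0.28018 = -3.1685 → z₀ = 0.04207 ft
V₃ = V₁ · ln(z₃/z₀)/ln(z₁/z₀) = 60.4 × 9.3526/5.2097 = 108.4323 km/h

108.43 km/h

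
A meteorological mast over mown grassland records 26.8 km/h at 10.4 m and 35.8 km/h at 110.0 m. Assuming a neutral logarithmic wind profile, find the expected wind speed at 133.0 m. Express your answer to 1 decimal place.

36.5 km/h

Log law: V ∝ ln(z/z₀). From the pair, with r = V₁/V₂ = 0.74860,
ln z₀ = (ln z₁ − r·ln z₂)/(1 − r) = (2.3418 − 0.74860×4.7005)/0.25140 = -4.6818 → z₀ = 0.009262 m
V₃ = V₁ · ln(z₃/z₀)/ln(z₁/z₀) = 26.8 × 9.5722/7.0236 = 36.5245 km/h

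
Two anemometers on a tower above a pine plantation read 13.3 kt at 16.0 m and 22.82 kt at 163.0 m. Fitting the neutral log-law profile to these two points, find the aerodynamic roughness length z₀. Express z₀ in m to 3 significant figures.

z₀ ≈ 0.625 m

Log law: V(z) ∝ ln(z/z₀). With r = V₁/V₂ = 13.3/22.82 = 0.58282,
r · ln(z₂/z₀) = ln(z₁/z₀) ⇒ ln z₀ = (ln z₁ − r·ln z₂)/(1 − r)
ln z₀ = (2.77259 − 0.58282×5.09375) / 0.41718 = -0.4702
z₀ = exp(-0.4702) = 0.6249 m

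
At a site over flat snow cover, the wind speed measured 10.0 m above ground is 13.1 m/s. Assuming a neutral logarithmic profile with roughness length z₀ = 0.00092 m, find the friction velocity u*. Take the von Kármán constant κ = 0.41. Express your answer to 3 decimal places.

Log law: V(z) = (u*/κ) · ln(z/z₀) ⇒ u* = κ · V / ln(z/z₀)
u* = 0.41 × 13.1 / ln(10.0/0.00092) = 0.41 × 13.1 / 9.2937
   = 5.3710 / 9.2937 = 0.5779 m/s

u* ≈ 0.578 m/s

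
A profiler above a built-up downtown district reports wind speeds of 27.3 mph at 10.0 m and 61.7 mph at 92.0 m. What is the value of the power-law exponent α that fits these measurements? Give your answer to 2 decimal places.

α ≈ 0.37

Power law: V₂/V₁ = (z₂/z₁)^α ⇒ α = ln(V₂/V₁) / ln(z₂/z₁)
α = ln(61.7/27.3) / ln(92.0/10.0) = ln(2.2601) / ln(9.2000)
  = 0.81540 / 2.21920 = 0.36743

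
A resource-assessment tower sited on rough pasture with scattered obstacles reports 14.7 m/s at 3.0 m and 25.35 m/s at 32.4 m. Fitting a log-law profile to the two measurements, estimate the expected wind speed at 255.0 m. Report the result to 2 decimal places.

Log law: V ∝ ln(z/z₀). From the pair, with r = V₁/V₂ = 0.57988,
ln z₀ = (ln z₁ − r·ln z₂)/(1 − r) = (1.0986 − 0.57988×3.4782)/0.42012 = -2.1858 → z₀ = 0.1124 m
V₃ = V₁ · ln(z₃/z₀)/ln(z₁/z₀) = 14.7 × 7.7271/3.2844 = 34.5837 m/s

34.58 m/s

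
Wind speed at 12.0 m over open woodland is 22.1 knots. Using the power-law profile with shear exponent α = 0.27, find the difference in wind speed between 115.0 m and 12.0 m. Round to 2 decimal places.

18.58 knots

Power law: V₂ = V₁ · (z₂/z₁)^α = 22.1 × (9.5833)^0.27 = 40.6819 knots
ΔV = 40.6819 − 22.1 = 18.5819 knots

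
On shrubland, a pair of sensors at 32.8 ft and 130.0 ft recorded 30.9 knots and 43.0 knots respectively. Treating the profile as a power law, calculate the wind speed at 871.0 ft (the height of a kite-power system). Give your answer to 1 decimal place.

First find α: α = ln(V₂/V₁)/ln(z₂/z₁) = ln(43.0/30.9)/ln(130.0/32.8) = 0.33044/1.37711 = 0.2400
Extrapolate from 130.0 ft to 871.0 ft: V₃ = 43.0 × (871.0/130.0)^0.2400 = 43.0 × 1.5784 = 67.8718 knots

67.9 knots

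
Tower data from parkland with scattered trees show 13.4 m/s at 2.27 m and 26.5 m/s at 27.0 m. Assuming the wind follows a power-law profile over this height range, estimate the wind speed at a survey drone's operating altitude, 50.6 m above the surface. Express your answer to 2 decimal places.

31.50 m/s

First find α: α = ln(V₂/V₁)/ln(z₂/z₁) = ln(26.5/13.4)/ln(27.0/2.27) = 0.68189/2.47606 = 0.2754
Extrapolate from 27.0 m to 50.6 m: V₃ = 26.5 × (50.6/27.0)^0.2754 = 26.5 × 1.1888 = 31.5043 m/s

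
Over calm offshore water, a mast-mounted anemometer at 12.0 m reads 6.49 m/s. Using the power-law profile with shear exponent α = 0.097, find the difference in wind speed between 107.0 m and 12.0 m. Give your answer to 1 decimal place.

1.5 m/s

Power law: V₂ = V₁ · (z₂/z₁)^α = 6.49 × (8.9167)^0.097 = 8.0244 m/s
ΔV = 8.0244 − 6.49 = 1.5344 m/s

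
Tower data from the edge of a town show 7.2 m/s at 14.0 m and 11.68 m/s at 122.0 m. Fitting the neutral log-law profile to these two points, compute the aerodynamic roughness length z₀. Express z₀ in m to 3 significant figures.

Log law: V(z) ∝ ln(z/z₀). With r = V₁/V₂ = 7.2/11.68 = 0.61644,
r · ln(z₂/z₀) = ln(z₁/z₀) ⇒ ln z₀ = (ln z₁ − r·ln z₂)/(1 − r)
ln z₀ = (2.63906 − 0.61644×4.80402) / 0.38356 = -0.8403
z₀ = exp(-0.8403) = 0.4316 m

z₀ ≈ 0.432 m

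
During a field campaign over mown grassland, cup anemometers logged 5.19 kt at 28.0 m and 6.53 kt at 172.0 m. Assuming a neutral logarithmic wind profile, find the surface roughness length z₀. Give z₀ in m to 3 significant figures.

Log law: V(z) ∝ ln(z/z₀). With r = V₁/V₂ = 5.19/6.53 = 0.79479,
r · ln(z₂/z₀) = ln(z₁/z₀) ⇒ ln z₀ = (ln z₁ − r·ln z₂)/(1 − r)
ln z₀ = (3.33220 − 0.79479×5.14749) / 0.20521 = -3.6987
z₀ = exp(-3.6987) = 0.02476 m

z₀ ≈ 0.0248 m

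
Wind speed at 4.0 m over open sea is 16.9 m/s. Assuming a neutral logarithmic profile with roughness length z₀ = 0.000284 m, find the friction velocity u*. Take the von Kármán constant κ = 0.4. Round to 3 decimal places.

u* ≈ 0.708 m/s

Log law: V(z) = (u*/κ) · ln(z/z₀) ⇒ u* = κ · V / ln(z/z₀)
u* = 0.4 × 16.9 / ln(4.0/0.000284) = 0.4 × 16.9 / 9.5528
   = 6.7600 / 9.5528 = 0.7076 m/s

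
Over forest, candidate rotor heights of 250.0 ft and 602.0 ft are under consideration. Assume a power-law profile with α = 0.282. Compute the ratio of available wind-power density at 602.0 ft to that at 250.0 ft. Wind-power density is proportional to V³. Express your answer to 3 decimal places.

Speed ratio: V_B/V_A = (z_B/z_A)^α = (602.0/250.0)^0.282 = (2.4080)^0.282 = 1.28123
Power-density ratio: P_B/P_A = (V_B/V_A)³ = (1.28123)³ = 2.10320

2.103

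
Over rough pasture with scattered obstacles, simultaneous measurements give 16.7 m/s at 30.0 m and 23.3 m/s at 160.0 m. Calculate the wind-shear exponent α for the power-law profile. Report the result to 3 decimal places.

Power law: V₂/V₁ = (z₂/z₁)^α ⇒ α = ln(V₂/V₁) / ln(z₂/z₁)
α = ln(23.3/16.7) / ln(160.0/30.0) = ln(1.3952) / ln(5.3333)
  = 0.33304 / 1.67398 = 0.19895

α ≈ 0.199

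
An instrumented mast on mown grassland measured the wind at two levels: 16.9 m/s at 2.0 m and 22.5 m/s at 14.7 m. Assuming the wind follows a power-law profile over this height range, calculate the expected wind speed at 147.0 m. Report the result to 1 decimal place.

First find α: α = ln(V₂/V₁)/ln(z₂/z₁) = ln(22.5/16.9)/ln(14.7/2.0) = 0.28620/1.99470 = 0.1435
Extrapolate from 14.7 m to 147.0 m: V₃ = 22.5 × (147.0/14.7)^0.1435 = 22.5 × 1.3915 = 31.3086 m/s

31.3 m/s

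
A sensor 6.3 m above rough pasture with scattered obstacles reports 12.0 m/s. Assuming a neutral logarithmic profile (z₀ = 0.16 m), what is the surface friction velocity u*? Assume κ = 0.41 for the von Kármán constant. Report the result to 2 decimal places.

u* ≈ 1.34 m/s

Log law: V(z) = (u*/κ) · ln(z/z₀) ⇒ u* = κ · V / ln(z/z₀)
u* = 0.41 × 12.0 / ln(6.3/0.16) = 0.41 × 12.0 / 3.6731
   = 4.9200 / 3.6731 = 1.3395 m/s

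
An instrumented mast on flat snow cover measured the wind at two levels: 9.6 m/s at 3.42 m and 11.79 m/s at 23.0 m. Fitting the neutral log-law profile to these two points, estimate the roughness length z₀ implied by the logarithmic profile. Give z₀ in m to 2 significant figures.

Log law: V(z) ∝ ln(z/z₀). With r = V₁/V₂ = 9.6/11.79 = 0.81425,
r · ln(z₂/z₀) = ln(z₁/z₀) ⇒ ln z₀ = (ln z₁ − r·ln z₂)/(1 − r)
ln z₀ = (1.22964 − 0.81425×3.13549) / 0.18575 = -7.1248
z₀ = exp(-7.1248) = 0.0008049 m

z₀ ≈ 0.00080 m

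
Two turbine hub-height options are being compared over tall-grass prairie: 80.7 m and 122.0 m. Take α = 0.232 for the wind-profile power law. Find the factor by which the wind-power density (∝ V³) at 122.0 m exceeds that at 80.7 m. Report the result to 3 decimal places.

Speed ratio: V_B/V_A = (z_B/z_A)^α = (122.0/80.7)^0.232 = (1.5118)^0.232 = 1.10063
Power-density ratio: P_B/P_A = (V_B/V_A)³ = (1.10063)³ = 1.33328

1.333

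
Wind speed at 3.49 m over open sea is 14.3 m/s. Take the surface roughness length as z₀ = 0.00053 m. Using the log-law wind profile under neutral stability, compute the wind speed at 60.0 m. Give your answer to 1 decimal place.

18.9 m/s

Log law: V(z) ∝ ln(z/z₀), so V₂/V₁ = ln(z₂/z₀) / ln(z₁/z₀).
ln(60.0/0.00053) = 11.6370, ln(3.49/0.00053) = 8.7925
V₂ = 14.3 × 11.6370/8.7925 = 14.3 × 1.3235 = 18.9261 m/s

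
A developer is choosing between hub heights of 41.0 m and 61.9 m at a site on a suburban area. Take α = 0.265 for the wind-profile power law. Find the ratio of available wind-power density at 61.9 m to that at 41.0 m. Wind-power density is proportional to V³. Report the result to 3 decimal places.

1.387

Speed ratio: V_B/V_A = (z_B/z_A)^α = (61.9/41.0)^0.265 = (1.5098)^0.265 = 1.11535
Power-density ratio: P_B/P_A = (V_B/V_A)³ = (1.11535)³ = 1.38749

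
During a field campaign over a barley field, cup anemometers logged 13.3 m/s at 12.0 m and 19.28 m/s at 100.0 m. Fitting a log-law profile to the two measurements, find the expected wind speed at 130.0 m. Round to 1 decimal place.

20.0 m/s

Log law: V ∝ ln(z/z₀). From the pair, with r = V₁/V₂ = 0.68983,
ln z₀ = (ln z₁ − r·ln z₂)/(1 − r) = (2.4849 − 0.68983×4.6052)/0.31017 = -2.2307 → z₀ = 0.1075 m
V₃ = V₁ · ln(z₃/z₀)/ln(z₁/z₀) = 13.3 × 7.0983/4.7156 = 20.0200 m/s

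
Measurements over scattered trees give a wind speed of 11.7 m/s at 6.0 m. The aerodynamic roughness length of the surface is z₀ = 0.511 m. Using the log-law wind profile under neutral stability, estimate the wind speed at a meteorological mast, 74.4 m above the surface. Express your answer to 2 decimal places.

23.66 m/s

Log law: V(z) ∝ ln(z/z₀), so V₂/V₁ = ln(z₂/z₀) / ln(z₁/z₀).
ln(74.4/0.511) = 4.9808, ln(6.0/0.511) = 2.4631
V₂ = 11.7 × 4.9808/2.4631 = 11.7 × 2.0221 = 23.6591 m/s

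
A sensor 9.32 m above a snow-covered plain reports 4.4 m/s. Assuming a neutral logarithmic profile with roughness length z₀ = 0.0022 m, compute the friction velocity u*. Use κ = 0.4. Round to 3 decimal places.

u* ≈ 0.211 m/s

Log law: V(z) = (u*/κ) · ln(z/z₀) ⇒ u* = κ · V / ln(z/z₀)
u* = 0.4 × 4.4 / ln(9.32/0.0022) = 0.4 × 4.4 / 8.3515
   = 1.7600 / 8.3515 = 0.2107 m/s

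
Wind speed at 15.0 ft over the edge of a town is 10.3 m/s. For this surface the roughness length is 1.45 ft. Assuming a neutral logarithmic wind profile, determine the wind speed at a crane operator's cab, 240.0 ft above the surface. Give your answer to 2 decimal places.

22.52 m/s

Log law: V(z) ∝ ln(z/z₀), so V₂/V₁ = ln(z₂/z₀) / ln(z₁/z₀).
ln(240.0/1.45) = 5.1091, ln(15.0/1.45) = 2.3365
V₂ = 10.3 × 5.1091/2.3365 = 10.3 × 2.1866 = 22.5225 m/s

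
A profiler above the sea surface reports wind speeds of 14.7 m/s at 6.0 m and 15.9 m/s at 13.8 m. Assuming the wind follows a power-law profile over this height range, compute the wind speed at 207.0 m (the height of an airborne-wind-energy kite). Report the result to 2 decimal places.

20.52 m/s

First find α: α = ln(V₂/V₁)/ln(z₂/z₁) = ln(15.9/14.7)/ln(13.8/6.0) = 0.07847/0.83291 = 0.0942
Extrapolate from 13.8 m to 207.0 m: V₃ = 15.9 × (207.0/13.8)^0.0942 = 15.9 × 1.2906 = 20.5211 m/s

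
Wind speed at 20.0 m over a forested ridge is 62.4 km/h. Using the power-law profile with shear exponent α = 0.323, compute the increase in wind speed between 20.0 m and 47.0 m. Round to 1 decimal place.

Power law: V₂ = V₁ · (z₂/z₁)^α = 62.4 × (2.3500)^0.323 = 82.2317 km/h
ΔV = 82.2317 − 62.4 = 19.8317 km/h

19.8 km/h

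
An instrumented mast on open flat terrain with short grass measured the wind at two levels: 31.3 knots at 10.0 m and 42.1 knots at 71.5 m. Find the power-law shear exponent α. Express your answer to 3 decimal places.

α ≈ 0.151

Power law: V₂/V₁ = (z₂/z₁)^α ⇒ α = ln(V₂/V₁) / ln(z₂/z₁)
α = ln(42.1/31.3) / ln(71.5/10.0) = ln(1.3450) / ln(7.1500)
  = 0.29643 / 1.96711 = 0.15069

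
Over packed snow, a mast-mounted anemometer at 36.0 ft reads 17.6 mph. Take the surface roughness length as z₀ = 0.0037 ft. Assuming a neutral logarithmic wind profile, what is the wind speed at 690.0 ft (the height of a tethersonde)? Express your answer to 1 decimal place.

Log law: V(z) ∝ ln(z/z₀), so V₂/V₁ = ln(z₂/z₀) / ln(z₁/z₀).
ln(690.0/0.0037) = 12.1361, ln(36.0/0.0037) = 9.1829
V₂ = 17.6 × 12.1361/9.1829 = 17.6 × 1.3216 = 23.2600 mph

23.3 mph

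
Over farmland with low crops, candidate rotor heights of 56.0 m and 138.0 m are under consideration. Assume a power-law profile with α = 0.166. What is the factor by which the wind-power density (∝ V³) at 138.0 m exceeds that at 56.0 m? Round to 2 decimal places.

Speed ratio: V_B/V_A = (z_B/z_A)^α = (138.0/56.0)^0.166 = (2.4643)^0.166 = 1.16150
Power-density ratio: P_B/P_A = (V_B/V_A)³ = (1.16150)³ = 1.56698

1.57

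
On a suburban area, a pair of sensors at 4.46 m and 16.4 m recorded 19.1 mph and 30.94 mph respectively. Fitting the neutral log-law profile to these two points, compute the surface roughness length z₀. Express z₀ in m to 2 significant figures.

Log law: V(z) ∝ ln(z/z₀). With r = V₁/V₂ = 19.1/30.94 = 0.61732,
r · ln(z₂/z₀) = ln(z₁/z₀) ⇒ ln z₀ = (ln z₁ − r·ln z₂)/(1 − r)
ln z₀ = (1.49515 − 0.61732×2.79728) / 0.38268 = -0.6054
z₀ = exp(-0.6054) = 0.5458 m

z₀ ≈ 0.55 m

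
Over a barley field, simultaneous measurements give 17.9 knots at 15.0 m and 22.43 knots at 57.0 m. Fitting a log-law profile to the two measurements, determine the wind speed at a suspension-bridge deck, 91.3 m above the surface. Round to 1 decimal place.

24.0 knots

Log law: V ∝ ln(z/z₀). From the pair, with r = V₁/V₂ = 0.79804,
ln z₀ = (ln z₁ − r·ln z₂)/(1 − r) = (2.7081 − 0.79804×4.0431)/0.20196 = -2.5671 → z₀ = 0.07676 m
V₃ = V₁ · ln(z₃/z₀)/ln(z₁/z₀) = 17.9 × 7.0813/5.2752 = 24.0286 knots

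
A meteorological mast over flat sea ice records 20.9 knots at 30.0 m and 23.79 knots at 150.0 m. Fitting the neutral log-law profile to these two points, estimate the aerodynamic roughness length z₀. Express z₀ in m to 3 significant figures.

z₀ ≈ 0.000264 m

Log law: V(z) ∝ ln(z/z₀). With r = V₁/V₂ = 20.9/23.79 = 0.87852,
r · ln(z₂/z₀) = ln(z₁/z₀) ⇒ ln z₀ = (ln z₁ − r·ln z₂)/(1 − r)
ln z₀ = (3.40120 − 0.87852×5.01064) / 0.12148 = -8.2380
z₀ = exp(-8.2380) = 0.0002644 m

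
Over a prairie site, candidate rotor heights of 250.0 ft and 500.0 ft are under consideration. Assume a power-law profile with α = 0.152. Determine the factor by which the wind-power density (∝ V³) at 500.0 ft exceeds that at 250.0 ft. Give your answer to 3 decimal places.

Speed ratio: V_B/V_A = (z_B/z_A)^α = (500.0/250.0)^0.152 = (2.0000)^0.152 = 1.11111
Power-density ratio: P_B/P_A = (V_B/V_A)³ = (1.11111)³ = 1.37173

1.372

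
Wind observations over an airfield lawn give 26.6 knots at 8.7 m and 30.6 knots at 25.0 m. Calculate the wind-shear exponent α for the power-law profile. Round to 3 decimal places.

α ≈ 0.133

Power law: V₂/V₁ = (z₂/z₁)^α ⇒ α = ln(V₂/V₁) / ln(z₂/z₁)
α = ln(30.6/26.6) / ln(25.0/8.7) = ln(1.1504) / ln(2.8736)
  = 0.14009 / 1.05555 = 0.13272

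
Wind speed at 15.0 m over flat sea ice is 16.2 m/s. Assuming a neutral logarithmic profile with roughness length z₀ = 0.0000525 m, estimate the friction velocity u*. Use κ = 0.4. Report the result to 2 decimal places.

Log law: V(z) = (u*/κ) · ln(z/z₀) ⇒ u* = κ · V / ln(z/z₀)
u* = 0.4 × 16.2 / ln(15.0/0.0000525) = 0.4 × 16.2 / 12.5627
   = 6.4800 / 12.5627 = 0.5158 m/s

u* ≈ 0.52 m/s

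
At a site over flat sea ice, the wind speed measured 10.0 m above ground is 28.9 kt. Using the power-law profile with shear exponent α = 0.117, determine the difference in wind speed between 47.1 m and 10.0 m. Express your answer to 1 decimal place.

5.7 kt

Power law: V₂ = V₁ · (z₂/z₁)^α = 28.9 × (4.7100)^0.117 = 34.6451 kt
ΔV = 34.6451 − 28.9 = 5.7451 kt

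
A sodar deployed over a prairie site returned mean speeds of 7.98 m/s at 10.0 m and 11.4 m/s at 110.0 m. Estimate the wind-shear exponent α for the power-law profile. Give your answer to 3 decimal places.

Power law: V₂/V₁ = (z₂/z₁)^α ⇒ α = ln(V₂/V₁) / ln(z₂/z₁)
α = ln(11.4/7.98) / ln(110.0/10.0) = ln(1.4286) / ln(11.0000)
  = 0.35667 / 2.39790 = 0.14875

α ≈ 0.149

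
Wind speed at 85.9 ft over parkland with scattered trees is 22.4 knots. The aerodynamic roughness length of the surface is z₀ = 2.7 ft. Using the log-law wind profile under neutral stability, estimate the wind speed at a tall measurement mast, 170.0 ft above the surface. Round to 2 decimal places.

26.82 knots

Log law: V(z) ∝ ln(z/z₀), so V₂/V₁ = ln(z₂/z₀) / ln(z₁/z₀).
ln(170.0/2.7) = 4.1425, ln(85.9/2.7) = 3.4599
V₂ = 22.4 × 4.1425/3.4599 = 22.4 × 1.1973 = 26.8193 knots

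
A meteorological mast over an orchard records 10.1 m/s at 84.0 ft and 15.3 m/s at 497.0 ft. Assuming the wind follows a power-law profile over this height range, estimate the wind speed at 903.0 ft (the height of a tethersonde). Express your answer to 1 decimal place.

First find α: α = ln(V₂/V₁)/ln(z₂/z₁) = ln(15.3/10.1)/ln(497.0/84.0) = 0.41532/1.77777 = 0.2336
Extrapolate from 497.0 ft to 903.0 ft: V₃ = 15.3 × (903.0/497.0)^0.2336 = 15.3 × 1.1497 = 17.5904 m/s

17.6 m/s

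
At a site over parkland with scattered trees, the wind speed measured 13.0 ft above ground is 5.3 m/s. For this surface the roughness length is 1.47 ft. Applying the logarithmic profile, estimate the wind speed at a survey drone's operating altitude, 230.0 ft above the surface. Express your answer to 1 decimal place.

12.3 m/s

Log law: V(z) ∝ ln(z/z₀), so V₂/V₁ = ln(z₂/z₀) / ln(z₁/z₀).
ln(230.0/1.47) = 5.0528, ln(13.0/1.47) = 2.1797
V₂ = 5.3 × 5.0528/2.1797 = 5.3 × 2.3181 = 12.2861 m/s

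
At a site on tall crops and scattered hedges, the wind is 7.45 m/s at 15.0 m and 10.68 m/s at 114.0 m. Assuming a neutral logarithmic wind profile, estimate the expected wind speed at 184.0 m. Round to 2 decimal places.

Log law: V ∝ ln(z/z₀). From the pair, with r = V₁/V₂ = 0.69757,
ln z₀ = (ln z₁ − r·ln z₂)/(1 − r) = (2.7081 − 0.69757×4.7362)/0.30243 = -1.9699 → z₀ = 0.1395 m
V₃ = V₁ · ln(z₃/z₀)/ln(z₁/z₀) = 7.45 × 7.1848/4.6779 = 11.4424 m/s

11.44 m/s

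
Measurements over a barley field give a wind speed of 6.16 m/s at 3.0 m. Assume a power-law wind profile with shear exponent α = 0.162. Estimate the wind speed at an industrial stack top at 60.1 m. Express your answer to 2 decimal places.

10.01 m/s

Power-law profile: V₂ = V₁ · (z₂/z₁)^α
V₂ = 6.16 × (60.1/3.0)^0.162 = 6.16 × (20.0333)^0.162
    = 6.16 × 1.6251 = 10.0107 m/s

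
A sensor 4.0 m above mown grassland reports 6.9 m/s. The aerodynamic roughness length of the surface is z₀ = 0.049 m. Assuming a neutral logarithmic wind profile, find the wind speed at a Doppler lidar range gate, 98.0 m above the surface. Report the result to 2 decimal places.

11.91 m/s

Log law: V(z) ∝ ln(z/z₀), so V₂/V₁ = ln(z₂/z₀) / ln(z₁/z₀).
ln(98.0/0.049) = 7.6009, ln(4.0/0.049) = 4.4022
V₂ = 6.9 × 7.6009/4.4022 = 6.9 × 1.7266 = 11.9136 m/s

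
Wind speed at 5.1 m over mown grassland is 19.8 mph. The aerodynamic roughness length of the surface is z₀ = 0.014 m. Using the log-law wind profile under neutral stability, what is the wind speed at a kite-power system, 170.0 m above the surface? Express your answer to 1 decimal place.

Log law: V(z) ∝ ln(z/z₀), so V₂/V₁ = ln(z₂/z₀) / ln(z₁/z₀).
ln(170.0/0.014) = 9.4045, ln(5.1/0.014) = 5.8979
V₂ = 19.8 × 9.4045/5.8979 = 19.8 × 1.5945 = 31.5719 mph

31.6 mph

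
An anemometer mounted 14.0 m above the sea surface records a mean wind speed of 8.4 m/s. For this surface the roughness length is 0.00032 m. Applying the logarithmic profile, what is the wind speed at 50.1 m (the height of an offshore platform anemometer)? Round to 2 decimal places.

9.40 m/s

Log law: V(z) ∝ ln(z/z₀), so V₂/V₁ = ln(z₂/z₀) / ln(z₁/z₀).
ln(50.1/0.00032) = 11.9612, ln(14.0/0.00032) = 10.6862
V₂ = 8.4 × 11.9612/10.6862 = 8.4 × 1.1193 = 9.4022 m/s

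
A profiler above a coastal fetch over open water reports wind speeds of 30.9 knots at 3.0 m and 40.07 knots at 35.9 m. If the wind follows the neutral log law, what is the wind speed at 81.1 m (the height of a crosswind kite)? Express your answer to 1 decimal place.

43.1 knots

Log law: V ∝ ln(z/z₀). From the pair, with r = V₁/V₂ = 0.77115,
ln z₀ = (ln z₁ − r·ln z₂)/(1 − r) = (1.0986 − 0.77115×3.5807)/0.22885 = -7.2654 → z₀ = 0.0006993 m
V₃ = V₁ · ln(z₃/z₀)/ln(z₁/z₀) = 30.9 × 11.6610/8.3640 = 43.0807 knots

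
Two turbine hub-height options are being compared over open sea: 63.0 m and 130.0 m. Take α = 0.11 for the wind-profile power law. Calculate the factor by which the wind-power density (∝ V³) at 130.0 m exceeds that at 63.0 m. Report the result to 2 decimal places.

Speed ratio: V_B/V_A = (z_B/z_A)^α = (130.0/63.0)^0.11 = (2.0635)^0.11 = 1.08294
Power-density ratio: P_B/P_A = (V_B/V_A)³ = (1.08294)³ = 1.27004

1.27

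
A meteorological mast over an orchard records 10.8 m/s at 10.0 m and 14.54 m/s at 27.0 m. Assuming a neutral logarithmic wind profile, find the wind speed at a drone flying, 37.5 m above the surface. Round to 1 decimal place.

Log law: V ∝ ln(z/z₀). From the pair, with r = V₁/V₂ = 0.74278,
ln z₀ = (ln z₁ − r·ln z₂)/(1 − r) = (2.3026 − 0.74278×3.2958)/0.25722 = -0.5656 → z₀ = 0.5680 m
V₃ = V₁ · ln(z₃/z₀)/ln(z₁/z₀) = 10.8 × 4.1900/2.8682 = 15.7770 m/s

15.8 m/s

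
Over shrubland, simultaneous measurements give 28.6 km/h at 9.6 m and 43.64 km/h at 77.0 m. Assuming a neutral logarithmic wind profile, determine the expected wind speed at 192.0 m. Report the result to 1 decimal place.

Log law: V ∝ ln(z/z₀). From the pair, with r = V₁/V₂ = 0.65536,
ln z₀ = (ln z₁ − r·ln z₂)/(1 − r) = (2.2618 − 0.65536×4.3438)/0.34464 = -1.6974 → z₀ = 0.1832 m
V₃ = V₁ · ln(z₃/z₀)/ln(z₁/z₀) = 28.6 × 6.9549/3.9592 = 50.2402 km/h

50.2 km/h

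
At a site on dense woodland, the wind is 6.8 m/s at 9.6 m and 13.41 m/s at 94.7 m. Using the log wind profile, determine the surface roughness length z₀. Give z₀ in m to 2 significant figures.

z₀ ≈ 0.91 m

Log law: V(z) ∝ ln(z/z₀). With r = V₁/V₂ = 6.8/13.41 = 0.50708,
r · ln(z₂/z₀) = ln(z₁/z₀) ⇒ ln z₀ = (ln z₁ − r·ln z₂)/(1 − r)
ln z₀ = (2.26176 − 0.50708×4.55071) / 0.49292 = -0.0930
z₀ = exp(-0.0930) = 0.9112 m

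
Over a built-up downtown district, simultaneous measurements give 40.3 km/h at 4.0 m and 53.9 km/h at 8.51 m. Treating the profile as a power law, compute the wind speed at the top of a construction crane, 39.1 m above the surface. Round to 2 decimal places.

96.98 km/h

First find α: α = ln(V₂/V₁)/ln(z₂/z₁) = ln(53.9/40.3)/ln(8.51/4.0) = 0.29078/0.75495 = 0.3852
Extrapolate from 8.51 m to 39.1 m: V₃ = 53.9 × (39.1/8.51)^0.3852 = 53.9 × 1.7992 = 96.9757 km/h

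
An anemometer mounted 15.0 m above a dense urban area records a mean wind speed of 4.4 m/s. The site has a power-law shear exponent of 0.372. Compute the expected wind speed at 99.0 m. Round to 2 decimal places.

Power-law profile: V₂ = V₁ · (z₂/z₁)^α
V₂ = 4.4 × (99.0/15.0)^0.372 = 4.4 × (6.6000)^0.372
    = 4.4 × 2.0178 = 8.8782 m/s

8.88 m/s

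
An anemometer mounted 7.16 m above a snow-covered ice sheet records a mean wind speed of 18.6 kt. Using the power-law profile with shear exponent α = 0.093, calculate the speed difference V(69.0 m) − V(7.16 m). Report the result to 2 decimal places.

Power law: V₂ = V₁ · (z₂/z₁)^α = 18.6 × (9.6369)^0.093 = 22.9625 kt
ΔV = 22.9625 − 18.6 = 4.3625 kt

4.36 kt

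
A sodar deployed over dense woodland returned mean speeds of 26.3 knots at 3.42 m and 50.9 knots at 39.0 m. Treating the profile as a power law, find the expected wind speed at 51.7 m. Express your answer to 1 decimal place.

First find α: α = ln(V₂/V₁)/ln(z₂/z₁) = ln(50.9/26.3)/ln(39.0/3.42) = 0.66029/2.43392 = 0.2713
Extrapolate from 39.0 m to 51.7 m: V₃ = 50.9 × (51.7/39.0)^0.2713 = 50.9 × 1.0795 = 54.9453 knots

54.9 knots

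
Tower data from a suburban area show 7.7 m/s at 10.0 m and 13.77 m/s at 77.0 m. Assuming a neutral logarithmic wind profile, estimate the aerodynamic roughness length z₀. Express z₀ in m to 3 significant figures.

z₀ ≈ 0.751 m

Log law: V(z) ∝ ln(z/z₀). With r = V₁/V₂ = 7.7/13.77 = 0.55919,
r · ln(z₂/z₀) = ln(z₁/z₀) ⇒ ln z₀ = (ln z₁ − r·ln z₂)/(1 − r)
ln z₀ = (2.30259 − 0.55919×4.34381) / 0.44081 = -0.2868
z₀ = exp(-0.2868) = 0.7507 m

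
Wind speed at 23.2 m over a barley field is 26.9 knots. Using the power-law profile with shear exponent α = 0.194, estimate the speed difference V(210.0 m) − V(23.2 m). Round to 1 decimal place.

14.3 knots

Power law: V₂ = V₁ · (z₂/z₁)^α = 26.9 × (9.0517)^0.194 = 41.2438 knots
ΔV = 41.2438 − 26.9 = 14.3438 knots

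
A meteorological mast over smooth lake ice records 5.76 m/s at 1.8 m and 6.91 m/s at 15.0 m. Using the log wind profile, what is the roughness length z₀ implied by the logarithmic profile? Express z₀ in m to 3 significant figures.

z₀ ≈ 0.0000440 m

Log law: V(z) ∝ ln(z/z₀). With r = V₁/V₂ = 5.76/6.91 = 0.83357,
r · ln(z₂/z₀) = ln(z₁/z₀) ⇒ ln z₀ = (ln z₁ − r·ln z₂)/(1 − r)
ln z₀ = (0.58779 − 0.83357×2.70805) / 0.16643 = -10.0320
z₀ = exp(-10.0320) = 0.00004397 m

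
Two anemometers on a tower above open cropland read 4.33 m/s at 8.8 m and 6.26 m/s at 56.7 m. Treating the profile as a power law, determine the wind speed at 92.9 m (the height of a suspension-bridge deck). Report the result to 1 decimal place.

First find α: α = ln(V₂/V₁)/ln(z₂/z₁) = ln(6.26/4.33)/ln(56.7/8.8) = 0.36861/1.86302 = 0.1979
Extrapolate from 56.7 m to 92.9 m: V₃ = 6.26 × (92.9/56.7)^0.1979 = 6.26 × 1.1026 = 6.9024 m/s

6.9 m/s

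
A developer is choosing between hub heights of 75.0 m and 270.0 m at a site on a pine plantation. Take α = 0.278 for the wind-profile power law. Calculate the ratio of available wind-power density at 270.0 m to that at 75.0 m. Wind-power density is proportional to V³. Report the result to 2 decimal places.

2.91

Speed ratio: V_B/V_A = (z_B/z_A)^α = (270.0/75.0)^0.278 = (3.6000)^0.278 = 1.42775
Power-density ratio: P_B/P_A = (V_B/V_A)³ = (1.42775)³ = 2.91042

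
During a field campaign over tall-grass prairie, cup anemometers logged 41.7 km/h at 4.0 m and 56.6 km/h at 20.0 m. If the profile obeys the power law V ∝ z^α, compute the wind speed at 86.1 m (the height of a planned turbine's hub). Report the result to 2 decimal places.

74.67 km/h

First find α: α = ln(V₂/V₁)/ln(z₂/z₁) = ln(56.6/41.7)/ln(20.0/4.0) = 0.30551/1.60944 = 0.1898
Extrapolate from 20.0 m to 86.1 m: V₃ = 56.6 × (86.1/20.0)^0.1898 = 56.6 × 1.3193 = 74.6722 km/h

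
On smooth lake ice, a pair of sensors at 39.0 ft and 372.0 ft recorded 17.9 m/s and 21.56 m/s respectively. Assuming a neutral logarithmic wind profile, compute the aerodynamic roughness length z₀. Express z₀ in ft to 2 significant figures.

Log law: V(z) ∝ ln(z/z₀). With r = V₁/V₂ = 17.9/21.56 = 0.83024,
r · ln(z₂/z₀) = ln(z₁/z₀) ⇒ ln z₀ = (ln z₁ − r·ln z₂)/(1 − r)
ln z₀ = (3.66356 − 0.83024×5.91889) / 0.16976 = -7.3666
z₀ = exp(-7.3666) = 0.0006320 ft

z₀ ≈ 0.00063 ft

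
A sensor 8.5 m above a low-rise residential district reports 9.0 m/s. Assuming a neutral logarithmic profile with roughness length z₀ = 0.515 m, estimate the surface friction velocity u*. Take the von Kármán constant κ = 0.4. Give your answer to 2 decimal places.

u* ≈ 1.28 m/s

Log law: V(z) = (u*/κ) · ln(z/z₀) ⇒ u* = κ · V / ln(z/z₀)
u* = 0.4 × 9.0 / ln(8.5/0.515) = 0.4 × 9.0 / 2.8037
   = 3.6000 / 2.8037 = 1.2840 m/s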